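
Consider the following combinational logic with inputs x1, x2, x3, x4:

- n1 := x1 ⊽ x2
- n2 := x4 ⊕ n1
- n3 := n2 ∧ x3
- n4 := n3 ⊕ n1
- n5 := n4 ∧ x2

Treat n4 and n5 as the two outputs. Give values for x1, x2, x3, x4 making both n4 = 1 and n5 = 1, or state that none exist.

Check with x1=0, x2=1, x3=1, x4=1:
n1 = x1 ⊽ x2 = 0 ⊽ 1 = 0
n2 = x4 ⊕ n1 = 1 ⊕ 0 = 1
n3 = n2 ∧ x3 = 1 ∧ 1 = 1
n4 = n3 ⊕ n1 = 1 ⊕ 0 = 1
n5 = n4 ∧ x2 = 1 ∧ 1 = 1
So n4 = 1 and n5 = 1.

x1=0, x2=1, x3=1, x4=1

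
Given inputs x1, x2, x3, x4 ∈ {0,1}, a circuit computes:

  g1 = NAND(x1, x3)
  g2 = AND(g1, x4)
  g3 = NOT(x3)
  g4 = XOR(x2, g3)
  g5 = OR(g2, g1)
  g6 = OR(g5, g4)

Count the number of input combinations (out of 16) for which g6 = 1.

g6 = OR(g5, g4) must be 1, so at least one of g5, g4 is 1.
Enumerating the 16 input combinations, 14 give g6 = 1 and 2 give g6 = 0.

14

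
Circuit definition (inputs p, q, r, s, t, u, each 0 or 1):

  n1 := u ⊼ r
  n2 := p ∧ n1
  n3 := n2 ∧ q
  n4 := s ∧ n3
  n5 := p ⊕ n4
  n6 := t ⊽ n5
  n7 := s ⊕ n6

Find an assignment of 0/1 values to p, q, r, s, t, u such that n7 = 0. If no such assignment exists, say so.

p=0, q=0, r=0, s=1, t=0, u=0

Check with p=0, q=0, r=0, s=1, t=0, u=0:
n1 = u ⊼ r = 0 ⊼ 0 = 1
n2 = p ∧ n1 = 0 ∧ 1 = 0
n3 = n2 ∧ q = 0 ∧ 0 = 0
n4 = s ∧ n3 = 1 ∧ 0 = 0
n5 = p ⊕ n4 = 0 ⊕ 0 = 0
n6 = t ⊽ n5 = 0 ⊽ 0 = 1
n7 = s ⊕ n6 = 1 ⊕ 1 = 0
So n7 = 0 as required.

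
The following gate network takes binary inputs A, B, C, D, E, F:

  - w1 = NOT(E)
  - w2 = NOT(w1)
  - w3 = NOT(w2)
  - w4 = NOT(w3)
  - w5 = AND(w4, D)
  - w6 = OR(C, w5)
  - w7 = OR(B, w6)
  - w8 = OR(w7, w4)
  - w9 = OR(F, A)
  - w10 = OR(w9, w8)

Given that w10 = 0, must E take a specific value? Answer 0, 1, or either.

0

w10 = OR(w9, w8) must be 0, so both w9 = 0 and w8 = 0.
w9 = OR(F, A) must be 0, so both F = 0 and A = 0.
w8 = OR(w7, w4) must be 0, so both w7 = 0 and w4 = 0.
Every assignment with w10 = 0 has E = 0; there are 2 such assignment(s).
  A=0, B=0, C=0, D=0, E=0, F=0
  A=0, B=0, C=0, D=1, E=0, F=0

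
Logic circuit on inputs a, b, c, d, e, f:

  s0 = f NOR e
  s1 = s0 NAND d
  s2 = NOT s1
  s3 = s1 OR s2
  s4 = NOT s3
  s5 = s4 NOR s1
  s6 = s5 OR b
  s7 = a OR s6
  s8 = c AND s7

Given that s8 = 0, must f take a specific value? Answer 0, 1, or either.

either

Both values of f occur among assignments with s8 = 0:
  f=0: a=0, b=0, c=0, d=0, e=0, f=0
  f=1: a=0, b=0, c=0, d=0, e=0, f=1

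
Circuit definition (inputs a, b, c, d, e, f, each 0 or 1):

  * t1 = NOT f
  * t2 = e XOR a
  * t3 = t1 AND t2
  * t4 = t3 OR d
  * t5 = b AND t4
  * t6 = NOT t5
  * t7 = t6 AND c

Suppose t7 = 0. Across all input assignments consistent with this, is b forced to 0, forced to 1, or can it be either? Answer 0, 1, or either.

either

Both values of b occur among assignments with t7 = 0:
  b=0: a=0, b=0, c=0, d=0, e=0, f=0
  b=1: a=0, b=1, c=0, d=0, e=0, f=0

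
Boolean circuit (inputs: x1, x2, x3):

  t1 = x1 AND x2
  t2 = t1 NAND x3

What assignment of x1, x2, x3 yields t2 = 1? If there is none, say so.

t2 = t1 NAND x3 must be 1, so at least one of t1, x3 is 0.
Check with x1=1, x2=0, x3=0:
t1 = x1 AND x2 = 1 AND 0 = 0
t2 = t1 NAND x3 = 0 NAND 0 = 1
So t2 = 1 as required.

x1=1, x2=0, x3=0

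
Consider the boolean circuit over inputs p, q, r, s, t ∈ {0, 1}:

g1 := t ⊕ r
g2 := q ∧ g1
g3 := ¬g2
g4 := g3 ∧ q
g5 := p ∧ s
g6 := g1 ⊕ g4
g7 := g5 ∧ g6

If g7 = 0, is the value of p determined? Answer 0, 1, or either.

either

Both values of p occur among assignments with g7 = 0:
  p=0: p=0, q=0, r=0, s=0, t=0
  p=1: p=1, q=0, r=0, s=0, t=0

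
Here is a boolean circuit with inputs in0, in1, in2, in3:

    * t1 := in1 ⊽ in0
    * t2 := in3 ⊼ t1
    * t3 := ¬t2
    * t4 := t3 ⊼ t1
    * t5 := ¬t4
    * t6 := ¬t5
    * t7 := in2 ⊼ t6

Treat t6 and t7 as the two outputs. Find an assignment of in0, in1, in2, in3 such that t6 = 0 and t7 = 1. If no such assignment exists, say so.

Check with in0=0, in1=0, in2=0, in3=1:
t1 = in1 ⊽ in0 = 0 ⊽ 0 = 1
t2 = in3 ⊼ t1 = 1 ⊼ 1 = 0
t3 = ¬t2 = ¬0 = 1
t4 = t3 ⊼ t1 = 1 ⊼ 1 = 0
t5 = ¬t4 = ¬0 = 1
t6 = ¬t5 = ¬1 = 0
t7 = in2 ⊼ t6 = 0 ⊼ 0 = 1
So t6 = 0 and t7 = 1.

in0=0, in1=0, in2=0, in3=1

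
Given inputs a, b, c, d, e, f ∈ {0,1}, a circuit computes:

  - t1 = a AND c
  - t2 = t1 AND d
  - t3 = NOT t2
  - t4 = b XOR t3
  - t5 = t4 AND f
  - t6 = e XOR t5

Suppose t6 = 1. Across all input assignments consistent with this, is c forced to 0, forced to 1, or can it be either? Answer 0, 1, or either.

either

Both values of c occur among assignments with t6 = 1:
  c=0: a=0, b=0, c=0, d=0, e=0, f=1
  c=1: a=0, b=0, c=1, d=0, e=0, f=1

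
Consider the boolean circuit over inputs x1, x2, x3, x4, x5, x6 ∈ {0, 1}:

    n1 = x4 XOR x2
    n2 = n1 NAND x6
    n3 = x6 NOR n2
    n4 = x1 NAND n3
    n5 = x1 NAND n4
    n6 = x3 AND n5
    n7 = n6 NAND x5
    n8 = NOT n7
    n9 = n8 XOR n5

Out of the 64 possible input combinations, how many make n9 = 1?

24

n9 = n8 XOR n5 must be 1, so n8 and n5 differ.
Enumerating the 64 input combinations, 24 give n9 = 1 and 40 give n9 = 0.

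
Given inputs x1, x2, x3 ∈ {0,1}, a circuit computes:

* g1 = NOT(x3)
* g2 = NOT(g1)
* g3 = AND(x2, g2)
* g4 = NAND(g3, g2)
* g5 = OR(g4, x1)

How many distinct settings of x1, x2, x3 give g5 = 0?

g5 = OR(g4, x1) must be 0, so both g4 = 0 and x1 = 0.
g4 = NAND(g3, g2) must be 0, so both g3 = 1 and g2 = 1.
Satisfying assignments:
  x1=0, x2=1, x3=1

1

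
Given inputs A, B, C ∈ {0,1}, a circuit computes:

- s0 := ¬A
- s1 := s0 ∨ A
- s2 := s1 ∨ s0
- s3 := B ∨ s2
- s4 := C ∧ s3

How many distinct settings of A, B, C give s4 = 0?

4

s4 = C ∧ s3 must be 0, so at least one of C, s3 is 0.
Enumerating the 8 input combinations, 4 give s4 = 0 and 4 give s4 = 1.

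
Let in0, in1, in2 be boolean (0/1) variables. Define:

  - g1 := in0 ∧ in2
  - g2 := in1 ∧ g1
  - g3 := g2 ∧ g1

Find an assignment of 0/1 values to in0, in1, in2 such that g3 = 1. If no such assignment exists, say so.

in0=1, in1=1, in2=1

g3 = g2 ∧ g1 must be 1, so both g2 = 1 and g1 = 1.
g2 = in1 ∧ g1 must be 1, so both in1 = 1 and g1 = 1.
Check with in0=1, in1=1, in2=1:
g1 = in0 ∧ in2 = 1 ∧ 1 = 1
g2 = in1 ∧ g1 = 1 ∧ 1 = 1
g3 = g2 ∧ g1 = 1 ∧ 1 = 1
So g3 = 1 as required.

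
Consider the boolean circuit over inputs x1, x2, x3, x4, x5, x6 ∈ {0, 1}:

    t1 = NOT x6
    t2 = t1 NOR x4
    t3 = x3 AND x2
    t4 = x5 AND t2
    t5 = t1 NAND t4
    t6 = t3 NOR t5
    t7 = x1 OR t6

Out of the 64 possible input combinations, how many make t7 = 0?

32

t7 = x1 OR t6 must be 0, so both x1 = 0 and t6 = 0.
t6 = t3 NOR t5 must be 0, so at least one of t3, t5 is 1.
Enumerating the 64 input combinations, 32 give t7 = 0 and 32 give t7 = 1.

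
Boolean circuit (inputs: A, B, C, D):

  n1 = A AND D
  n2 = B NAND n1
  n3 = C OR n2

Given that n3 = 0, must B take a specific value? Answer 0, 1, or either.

1

n3 = C OR n2 must be 0, so both C = 0 and n2 = 0.
Every assignment with n3 = 0 has B = 1; there are 1 such assignment(s).
  A=1, B=1, C=0, D=1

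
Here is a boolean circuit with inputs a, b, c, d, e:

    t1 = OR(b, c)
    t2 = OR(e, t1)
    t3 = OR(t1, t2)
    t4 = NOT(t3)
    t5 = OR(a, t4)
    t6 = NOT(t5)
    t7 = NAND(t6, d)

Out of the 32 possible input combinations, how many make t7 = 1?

25

t7 = NAND(t6, d) must be 1, so at least one of t6, d is 0.
Enumerating the 32 input combinations, 25 give t7 = 1 and 7 give t7 = 0.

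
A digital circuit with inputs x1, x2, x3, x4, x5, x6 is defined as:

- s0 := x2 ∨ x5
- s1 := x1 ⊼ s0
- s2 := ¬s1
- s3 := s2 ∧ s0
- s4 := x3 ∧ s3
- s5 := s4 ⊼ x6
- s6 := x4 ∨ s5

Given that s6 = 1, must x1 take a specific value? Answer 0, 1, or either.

Both values of x1 occur among assignments with s6 = 1:
  x1=0: x1=0, x2=0, x3=0, x4=0, x5=0, x6=0
  x1=1: x1=1, x2=0, x3=0, x4=0, x5=0, x6=0

either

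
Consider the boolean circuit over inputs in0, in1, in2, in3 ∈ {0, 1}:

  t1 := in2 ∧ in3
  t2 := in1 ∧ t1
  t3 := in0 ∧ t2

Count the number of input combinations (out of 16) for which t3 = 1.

t3 = in0 ∧ t2 must be 1, so both in0 = 1 and t2 = 1.
t2 = in1 ∧ t1 must be 1, so both in1 = 1 and t1 = 1.
Enumerating the 16 input combinations, 1 give t3 = 1 and 15 give t3 = 0.

1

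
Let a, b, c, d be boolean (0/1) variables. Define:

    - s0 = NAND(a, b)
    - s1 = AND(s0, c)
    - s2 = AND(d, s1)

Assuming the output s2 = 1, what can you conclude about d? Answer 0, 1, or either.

1

s2 = AND(d, s1) must be 1, so both d = 1 and s1 = 1.
s1 = AND(s0, c) must be 1, so both s0 = 1 and c = 1.
Every assignment with s2 = 1 has d = 1; there are 3 such assignment(s).
  a=0, b=0, c=1, d=1
  a=0, b=1, c=1, d=1
  a=1, b=0, c=1, d=1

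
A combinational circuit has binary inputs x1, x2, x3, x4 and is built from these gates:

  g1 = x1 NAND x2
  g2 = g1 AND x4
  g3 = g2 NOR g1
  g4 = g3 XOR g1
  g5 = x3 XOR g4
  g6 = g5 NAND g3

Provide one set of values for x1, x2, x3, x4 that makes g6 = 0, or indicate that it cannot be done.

g6 = g5 NAND g3 must be 0, so both g5 = 1 and g3 = 1.
g5 = x3 XOR g4 must be 1, so x3 and g4 differ.
Check with x1=1, x2=1, x3=0, x4=0:
g1 = x1 NAND x2 = 1 NAND 1 = 0
g2 = g1 AND x4 = 0 AND 0 = 0
g3 = g2 NOR g1 = 0 NOR 0 = 1
g4 = g3 XOR g1 = 1 XOR 0 = 1
g5 = x3 XOR g4 = 0 XOR 1 = 1
g6 = g5 NAND g3 = 1 NAND 1 = 0
So g6 = 0 as required.

x1=1, x2=1, x3=0, x4=0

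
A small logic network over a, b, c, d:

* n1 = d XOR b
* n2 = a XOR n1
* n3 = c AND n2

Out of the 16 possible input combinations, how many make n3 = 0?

n3 = c AND n2 must be 0, so at least one of c, n2 is 0.
Enumerating the 16 input combinations, 12 give n3 = 0 and 4 give n3 = 1.

12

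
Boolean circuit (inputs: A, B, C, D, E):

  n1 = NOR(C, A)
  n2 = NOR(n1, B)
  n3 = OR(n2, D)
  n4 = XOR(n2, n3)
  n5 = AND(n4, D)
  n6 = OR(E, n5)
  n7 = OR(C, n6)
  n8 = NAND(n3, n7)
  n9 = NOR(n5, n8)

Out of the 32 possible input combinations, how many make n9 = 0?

22

n9 = NOR(n5, n8) must be 0, so at least one of n5, n8 is 1.
Enumerating the 32 input combinations, 22 give n9 = 0 and 10 give n9 = 1.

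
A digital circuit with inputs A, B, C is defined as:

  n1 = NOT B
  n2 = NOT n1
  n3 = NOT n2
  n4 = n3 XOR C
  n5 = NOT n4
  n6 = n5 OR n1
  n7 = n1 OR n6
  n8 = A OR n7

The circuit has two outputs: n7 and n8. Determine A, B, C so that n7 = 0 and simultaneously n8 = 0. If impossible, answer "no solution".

Check with A=0, B=1, C=1:
n1 = NOT B = NOT 1 = 0
n2 = NOT n1 = NOT 0 = 1
n3 = NOT n2 = NOT 1 = 0
n4 = n3 XOR C = 0 XOR 1 = 1
n5 = NOT n4 = NOT 1 = 0
n6 = n5 OR n1 = 0 OR 0 = 0
n7 = n1 OR n6 = 0 OR 0 = 0
n8 = A OR n7 = 0 OR 0 = 0
So n7 = 0 and n8 = 0.

A=0, B=1, C=1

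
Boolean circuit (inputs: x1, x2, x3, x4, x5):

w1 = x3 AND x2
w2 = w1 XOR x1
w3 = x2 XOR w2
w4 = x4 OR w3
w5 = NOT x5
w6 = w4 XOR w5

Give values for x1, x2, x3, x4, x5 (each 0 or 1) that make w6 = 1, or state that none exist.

w6 = w4 XOR w5 must be 1, so w4 and w5 differ.
Check with x1=1, x2=1, x3=1, x4=0, x5=1:
w1 = x3 AND x2 = 1 AND 1 = 1
w2 = w1 XOR x1 = 1 XOR 1 = 0
w3 = x2 XOR w2 = 1 XOR 0 = 1
w4 = x4 OR w3 = 0 OR 1 = 1
w5 = NOT x5 = NOT 1 = 0
w6 = w4 XOR w5 = 1 XOR 0 = 1
So w6 = 1 as required.

x1=1, x2=1, x3=1, x4=0, x5=1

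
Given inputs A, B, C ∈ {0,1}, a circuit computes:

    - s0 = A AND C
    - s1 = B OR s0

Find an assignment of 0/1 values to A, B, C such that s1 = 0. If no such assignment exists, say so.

A=0, B=0, C=1

s1 = B OR s0 must be 0, so both B = 0 and s0 = 0.
s0 = A AND C must be 0, so at least one of A, C is 0.
Check with A=0, B=0, C=1:
s0 = A AND C = 0 AND 1 = 0
s1 = B OR s0 = 0 OR 0 = 0
So s1 = 0 as required.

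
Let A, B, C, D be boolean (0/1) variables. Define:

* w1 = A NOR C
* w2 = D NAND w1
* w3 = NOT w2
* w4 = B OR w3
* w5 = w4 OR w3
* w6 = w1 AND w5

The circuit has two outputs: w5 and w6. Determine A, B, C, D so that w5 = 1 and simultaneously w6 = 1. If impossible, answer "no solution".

A=0 B=1 C=0 D=0

Check with A=0 B=1 C=0 D=0:
w1 = A NOR C = 0 NOR 0 = 1
w2 = D NAND w1 = 0 NAND 1 = 1
w3 = NOT w2 = NOT 1 = 0
w4 = B OR w3 = 1 OR 0 = 1
w5 = w4 OR w3 = 1 OR 0 = 1
w6 = w1 AND w5 = 1 AND 1 = 1
So w5 = 1 and w6 = 1.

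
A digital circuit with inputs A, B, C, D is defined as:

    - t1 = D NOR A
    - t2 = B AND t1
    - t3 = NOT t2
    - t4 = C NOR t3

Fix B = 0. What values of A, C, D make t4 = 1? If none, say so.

With B = 0 fixed, none of the 8 settings of A, C, D give t4 = 1.
For example, with A=1, C=1, D=0:
t1 = D NOR A = 0 NOR 1 = 0
t2 = B AND t1 = 0 AND 0 = 0
t3 = NOT t2 = NOT 0 = 1
t4 = C NOR t3 = 1 NOR 1 = 0
giving t4 = 0 ≠ 1.

no solution exists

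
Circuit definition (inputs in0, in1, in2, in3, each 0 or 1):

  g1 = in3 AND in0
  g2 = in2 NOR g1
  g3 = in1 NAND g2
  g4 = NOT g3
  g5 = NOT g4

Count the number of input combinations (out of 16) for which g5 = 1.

13

g5 = NOT g4 must be 1, so g4 = 0.
g4 = NOT g3 must be 0, so g3 = 1.
g3 = in1 NAND g2 must be 1, so at least one of in1, g2 is 0.
Enumerating the 16 input combinations, 13 give g5 = 1 and 3 give g5 = 0.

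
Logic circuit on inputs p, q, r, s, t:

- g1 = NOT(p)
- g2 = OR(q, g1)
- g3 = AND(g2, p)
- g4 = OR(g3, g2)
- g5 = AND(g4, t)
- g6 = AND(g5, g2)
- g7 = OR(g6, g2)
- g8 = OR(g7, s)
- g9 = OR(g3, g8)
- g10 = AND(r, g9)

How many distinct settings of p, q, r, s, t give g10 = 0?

g10 = AND(r, g9) must be 0, so at least one of r, g9 is 0.
Enumerating the 32 input combinations, 18 give g10 = 0 and 14 give g10 = 1.

18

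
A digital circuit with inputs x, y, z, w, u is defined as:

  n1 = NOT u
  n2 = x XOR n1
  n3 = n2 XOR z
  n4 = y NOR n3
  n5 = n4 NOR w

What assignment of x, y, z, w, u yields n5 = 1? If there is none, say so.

Check with x=0, y=0, z=1, w=0, u=1:
n1 = NOT u = NOT 1 = 0
n2 = x XOR n1 = 0 XOR 0 = 0
n3 = n2 XOR z = 0 XOR 1 = 1
n4 = y NOR n3 = 0 NOR 1 = 0
n5 = n4 NOR w = 0 NOR 0 = 1
So n5 = 1 as required.

x=0, y=0, z=1, w=0, u=1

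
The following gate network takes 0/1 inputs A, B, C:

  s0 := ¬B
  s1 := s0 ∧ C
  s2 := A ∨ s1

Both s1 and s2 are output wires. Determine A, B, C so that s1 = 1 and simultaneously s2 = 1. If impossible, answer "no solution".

Check with A=1, B=0, C=1:
s0 = ¬B = ¬0 = 1
s1 = s0 ∧ C = 1 ∧ 1 = 1
s2 = A ∨ s1 = 1 ∨ 1 = 1
So s1 = 1 and s2 = 1.

A=1, B=0, C=1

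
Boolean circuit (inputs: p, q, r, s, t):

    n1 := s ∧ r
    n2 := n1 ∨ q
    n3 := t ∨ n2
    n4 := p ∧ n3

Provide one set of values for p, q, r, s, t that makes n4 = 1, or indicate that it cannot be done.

n4 = p ∧ n3 must be 1, so both p = 1 and n3 = 1.
n3 = t ∨ n2 must be 1, so at least one of t, n2 is 1.
Check with p=1, q=1, r=1, s=0, t=1:
n1 = s ∧ r = 0 ∧ 1 = 0
n2 = n1 ∨ q = 0 ∨ 1 = 1
n3 = t ∨ n2 = 1 ∨ 1 = 1
n4 = p ∧ n3 = 1 ∧ 1 = 1
So n4 = 1 as required.

p=1, q=1, r=1, s=0, t=1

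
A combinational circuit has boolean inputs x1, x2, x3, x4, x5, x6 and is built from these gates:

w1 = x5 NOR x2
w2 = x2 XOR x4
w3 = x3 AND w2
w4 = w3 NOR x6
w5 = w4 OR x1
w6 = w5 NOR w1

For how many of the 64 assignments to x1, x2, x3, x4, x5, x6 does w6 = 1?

w6 = w5 NOR w1 must be 1, so both w5 = 0 and w1 = 0.
w5 = w4 OR x1 must be 0, so both w4 = 0 and x1 = 0.
Enumerating the 64 input combinations, 15 give w6 = 1 and 49 give w6 = 0.

15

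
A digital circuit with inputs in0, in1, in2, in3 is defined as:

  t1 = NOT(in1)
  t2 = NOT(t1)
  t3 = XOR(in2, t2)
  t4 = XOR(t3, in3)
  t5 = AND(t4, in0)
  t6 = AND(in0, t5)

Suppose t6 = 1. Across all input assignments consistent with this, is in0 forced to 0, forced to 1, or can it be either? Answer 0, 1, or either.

t6 = AND(in0, t5) must be 1, so both in0 = 1 and t5 = 1.
t5 = AND(t4, in0) must be 1, so both t4 = 1 and in0 = 1.
t4 = XOR(t3, in3) must be 1, so t3 and in3 differ.
Every assignment with t6 = 1 has in0 = 1; there are 4 such assignment(s).
  in0=1, in1=0, in2=0, in3=1
  in0=1, in1=0, in2=1, in3=0
  in0=1, in1=1, in2=0, in3=0
  in0=1, in1=1, in2=1, in3=1

1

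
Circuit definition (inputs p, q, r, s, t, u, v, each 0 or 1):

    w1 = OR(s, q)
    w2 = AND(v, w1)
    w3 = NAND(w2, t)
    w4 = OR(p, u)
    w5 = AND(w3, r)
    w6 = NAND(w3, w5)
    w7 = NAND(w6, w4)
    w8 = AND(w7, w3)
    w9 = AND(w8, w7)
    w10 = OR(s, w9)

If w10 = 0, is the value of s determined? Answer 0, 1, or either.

w10 = OR(s, w9) must be 0, so both s = 0 and w9 = 0.
w9 = AND(w8, w7) must be 0, so at least one of w8, w7 is 0.
Every assignment with w10 = 0 has s = 0; there are 29 such assignment(s).

0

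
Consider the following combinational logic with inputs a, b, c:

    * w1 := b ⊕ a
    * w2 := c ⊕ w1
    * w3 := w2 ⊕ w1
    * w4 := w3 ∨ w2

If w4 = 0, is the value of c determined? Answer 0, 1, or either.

w4 = w3 ∨ w2 must be 0, so both w3 = 0 and w2 = 0.
Every assignment with w4 = 0 has c = 0; there are 2 such assignment(s).
  a=0, b=0, c=0
  a=1, b=1, c=0

0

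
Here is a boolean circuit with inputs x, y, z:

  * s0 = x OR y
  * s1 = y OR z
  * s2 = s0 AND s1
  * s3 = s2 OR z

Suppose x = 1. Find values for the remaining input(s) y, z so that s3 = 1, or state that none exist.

s3 = s2 OR z must be 1, so at least one of s2, z is 1.
Check with x = 1 and y=1, z=0:
s0 = x OR y = 1 OR 1 = 1
s1 = y OR z = 1 OR 0 = 1
s2 = s0 AND s1 = 1 AND 1 = 1
s3 = s2 OR z = 1 OR 0 = 1
So s3 = 1.

y=1 z=0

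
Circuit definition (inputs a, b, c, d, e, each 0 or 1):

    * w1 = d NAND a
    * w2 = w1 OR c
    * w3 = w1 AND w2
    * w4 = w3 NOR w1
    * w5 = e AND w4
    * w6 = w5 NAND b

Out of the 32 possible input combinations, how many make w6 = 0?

2

w6 = w5 NAND b must be 0, so both w5 = 1 and b = 1.
w5 = e AND w4 must be 1, so both e = 1 and w4 = 1.
w4 = w3 NOR w1 must be 1, so both w3 = 0 and w1 = 0.
Satisfying assignments:
  a=1, b=1, c=0, d=1, e=1
  a=1, b=1, c=1, d=1, e=1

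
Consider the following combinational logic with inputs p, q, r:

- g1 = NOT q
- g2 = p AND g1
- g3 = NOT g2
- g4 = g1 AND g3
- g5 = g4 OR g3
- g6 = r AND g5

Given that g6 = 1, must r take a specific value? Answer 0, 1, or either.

g6 = r AND g5 must be 1, so both r = 1 and g5 = 1.
Every assignment with g6 = 1 has r = 1; there are 3 such assignment(s).
  p=0, q=0, r=1
  p=0, q=1, r=1
  p=1, q=1, r=1

1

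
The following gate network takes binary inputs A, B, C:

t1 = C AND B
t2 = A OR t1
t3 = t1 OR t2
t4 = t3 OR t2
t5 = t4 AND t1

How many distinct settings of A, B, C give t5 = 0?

6

t5 = t4 AND t1 must be 0, so at least one of t4, t1 is 0.
Satisfying assignments:
  A=0, B=0, C=0
  A=0, B=0, C=1
  A=0, B=1, C=0
  A=1, B=0, C=0
  A=1, B=0, C=1
  A=1, B=1, C=0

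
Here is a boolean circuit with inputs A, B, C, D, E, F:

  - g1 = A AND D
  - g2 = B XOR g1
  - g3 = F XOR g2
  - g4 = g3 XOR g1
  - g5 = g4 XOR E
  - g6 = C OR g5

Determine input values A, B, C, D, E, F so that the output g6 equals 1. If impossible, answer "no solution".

g6 = C OR g5 must be 1, so at least one of C, g5 is 1.
Check with A=0, B=1, C=1, D=0, E=0, F=0:
g1 = A AND D = 0 AND 0 = 0
g2 = B XOR g1 = 1 XOR 0 = 1
g3 = F XOR g2 = 0 XOR 1 = 1
g4 = g3 XOR g1 = 1 XOR 0 = 1
g5 = g4 XOR E = 1 XOR 0 = 1
g6 = C OR g5 = 1 OR 1 = 1
So g6 = 1 as required.

A=0, B=1, C=1, D=0, E=0, F=0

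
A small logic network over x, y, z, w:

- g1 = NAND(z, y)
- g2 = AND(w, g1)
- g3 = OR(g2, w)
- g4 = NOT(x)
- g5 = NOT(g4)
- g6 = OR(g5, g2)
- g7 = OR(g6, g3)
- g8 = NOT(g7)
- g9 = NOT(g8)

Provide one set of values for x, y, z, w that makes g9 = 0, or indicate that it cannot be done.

x=0 y=1 z=0 w=0

Check with x=0 y=1 z=0 w=0:
g1 = NAND(z, y) = NAND(0, 1) = 1
g2 = AND(w, g1) = AND(0, 1) = 0
g3 = OR(g2, w) = OR(0, 0) = 0
g4 = NOT(x) = NOT 0 = 1
g5 = NOT(g4) = NOT 1 = 0
g6 = OR(g5, g2) = OR(0, 0) = 0
g7 = OR(g6, g3) = OR(0, 0) = 0
g8 = NOT(g7) = NOT 0 = 1
g9 = NOT(g8) = NOT 1 = 0
So g9 = 0 as required.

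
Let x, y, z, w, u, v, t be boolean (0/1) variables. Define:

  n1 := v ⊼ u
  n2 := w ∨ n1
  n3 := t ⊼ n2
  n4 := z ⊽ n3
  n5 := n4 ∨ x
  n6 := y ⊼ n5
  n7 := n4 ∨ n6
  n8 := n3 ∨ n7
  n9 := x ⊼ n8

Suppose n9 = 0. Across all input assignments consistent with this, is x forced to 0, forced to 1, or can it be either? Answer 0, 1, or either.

1

n9 = x ⊼ n8 must be 0, so both x = 1 and n8 = 1.
Every assignment with n9 = 0 has x = 1; there are 57 such assignment(s).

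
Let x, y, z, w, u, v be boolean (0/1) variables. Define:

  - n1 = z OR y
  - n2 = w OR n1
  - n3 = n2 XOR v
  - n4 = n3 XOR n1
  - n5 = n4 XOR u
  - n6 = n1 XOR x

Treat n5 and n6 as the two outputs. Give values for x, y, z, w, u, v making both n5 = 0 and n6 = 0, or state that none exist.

x=1 y=1 z=1 w=1 u=0 v=0

Check with x=1 y=1 z=1 w=1 u=0 v=0:
n1 = z OR y = 1 OR 1 = 1
n2 = w OR n1 = 1 OR 1 = 1
n3 = n2 XOR v = 1 XOR 0 = 1
n4 = n3 XOR n1 = 1 XOR 1 = 0
n5 = n4 XOR u = 0 XOR 0 = 0
n6 = n1 XOR x = 1 XOR 1 = 0
So n5 = 0 and n6 = 0.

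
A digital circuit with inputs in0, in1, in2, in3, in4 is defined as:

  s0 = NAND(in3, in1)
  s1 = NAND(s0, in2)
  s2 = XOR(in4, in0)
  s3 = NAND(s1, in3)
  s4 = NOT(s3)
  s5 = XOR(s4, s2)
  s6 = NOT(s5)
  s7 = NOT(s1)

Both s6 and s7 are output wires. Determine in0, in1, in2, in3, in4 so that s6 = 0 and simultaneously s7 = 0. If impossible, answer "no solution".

Check with in0=1 in1=1 in2=1 in3=1 in4=1:
s0 = NAND(in3, in1) = NAND(1, 1) = 0
s1 = NAND(s0, in2) = NAND(0, 1) = 1
s2 = XOR(in4, in0) = XOR(1, 1) = 0
s3 = NAND(s1, in3) = NAND(1, 1) = 0
s4 = NOT(s3) = NOT 0 = 1
s5 = XOR(s4, s2) = XOR(1, 0) = 1
s6 = NOT(s5) = NOT 1 = 0
s7 = NOT(s1) = NOT 1 = 0
So s6 = 0 and s7 = 0.

in0=1 in1=1 in2=1 in3=1 in4=1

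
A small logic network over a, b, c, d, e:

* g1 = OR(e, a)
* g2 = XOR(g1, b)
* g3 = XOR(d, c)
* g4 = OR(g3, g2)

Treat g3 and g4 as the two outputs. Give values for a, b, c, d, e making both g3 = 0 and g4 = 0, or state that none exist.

a=0, b=1, c=0, d=0, e=1

Check with a=0, b=1, c=0, d=0, e=1:
g1 = OR(e, a) = OR(1, 0) = 1
g2 = XOR(g1, b) = XOR(1, 1) = 0
g3 = XOR(d, c) = XOR(0, 0) = 0
g4 = OR(g3, g2) = OR(0, 0) = 0
So g3 = 0 and g4 = 0.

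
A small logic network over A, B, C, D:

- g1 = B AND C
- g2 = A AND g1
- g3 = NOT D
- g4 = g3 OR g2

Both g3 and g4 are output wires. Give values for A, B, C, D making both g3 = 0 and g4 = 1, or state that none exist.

A=1, B=1, C=1, D=1

Check with A=1, B=1, C=1, D=1:
g1 = B AND C = 1 AND 1 = 1
g2 = A AND g1 = 1 AND 1 = 1
g3 = NOT D = NOT 1 = 0
g4 = g3 OR g2 = 0 OR 1 = 1
So g3 = 0 and g4 = 1.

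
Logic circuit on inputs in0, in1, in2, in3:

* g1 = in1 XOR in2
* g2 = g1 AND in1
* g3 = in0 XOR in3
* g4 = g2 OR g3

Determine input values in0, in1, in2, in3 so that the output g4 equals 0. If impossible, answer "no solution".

in0=0 in1=0 in2=1 in3=0

g4 = g2 OR g3 must be 0, so both g2 = 0 and g3 = 0.
Check with in0=0 in1=0 in2=1 in3=0:
g1 = in1 XOR in2 = 0 XOR 1 = 1
g2 = g1 AND in1 = 1 AND 0 = 0
g3 = in0 XOR in3 = 0 XOR 0 = 0
g4 = g2 OR g3 = 0 OR 0 = 0
So g4 = 0 as required.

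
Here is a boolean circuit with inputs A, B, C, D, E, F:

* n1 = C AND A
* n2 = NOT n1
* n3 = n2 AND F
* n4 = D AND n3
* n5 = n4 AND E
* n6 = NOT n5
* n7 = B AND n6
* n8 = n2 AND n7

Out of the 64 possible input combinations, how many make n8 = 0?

43

n8 = n2 AND n7 must be 0, so at least one of n2, n7 is 0.
Enumerating the 64 input combinations, 43 give n8 = 0 and 21 give n8 = 1.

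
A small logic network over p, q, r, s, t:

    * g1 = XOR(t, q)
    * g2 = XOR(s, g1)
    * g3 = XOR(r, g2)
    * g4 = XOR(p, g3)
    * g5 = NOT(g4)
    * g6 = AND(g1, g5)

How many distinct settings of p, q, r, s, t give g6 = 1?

8

g6 = AND(g1, g5) must be 1, so both g1 = 1 and g5 = 1.
Enumerating the 32 input combinations, 8 give g6 = 1 and 24 give g6 = 0.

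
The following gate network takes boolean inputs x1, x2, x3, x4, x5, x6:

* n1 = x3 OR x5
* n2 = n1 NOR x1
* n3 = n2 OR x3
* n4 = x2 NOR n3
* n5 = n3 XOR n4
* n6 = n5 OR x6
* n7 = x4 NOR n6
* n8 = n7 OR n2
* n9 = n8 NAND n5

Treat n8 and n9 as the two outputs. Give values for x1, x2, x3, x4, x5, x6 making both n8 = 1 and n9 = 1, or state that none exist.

Check with x1=0, x2=1, x3=0, x4=0, x5=1, x6=0:
n1 = x3 OR x5 = 0 OR 1 = 1
n2 = n1 NOR x1 = 1 NOR 0 = 0
n3 = n2 OR x3 = 0 OR 0 = 0
n4 = x2 NOR n3 = 1 NOR 0 = 0
n5 = n3 XOR n4 = 0 XOR 0 = 0
n6 = n5 OR x6 = 0 OR 0 = 0
n7 = x4 NOR n6 = 0 NOR 0 = 1
n8 = n7 OR n2 = 1 OR 0 = 1
n9 = n8 NAND n5 = 1 NAND 0 = 1
So n8 = 1 and n9 = 1.

x1=0, x2=1, x3=0, x4=0, x5=1, x6=0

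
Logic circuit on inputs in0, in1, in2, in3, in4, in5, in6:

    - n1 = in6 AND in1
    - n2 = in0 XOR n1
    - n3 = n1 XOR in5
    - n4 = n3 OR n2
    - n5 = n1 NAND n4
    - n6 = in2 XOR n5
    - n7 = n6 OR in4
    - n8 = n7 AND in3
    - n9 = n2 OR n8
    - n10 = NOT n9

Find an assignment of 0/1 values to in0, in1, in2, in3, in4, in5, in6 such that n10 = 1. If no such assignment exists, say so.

n10 = NOT n9 must be 1, so n9 = 0.
Check with in0=1, in1=1, in2=1, in3=0, in4=1, in5=1, in6=1:
n1 = in6 AND in1 = 1 AND 1 = 1
n2 = in0 XOR n1 = 1 XOR 1 = 0
n3 = n1 XOR in5 = 1 XOR 1 = 0
n4 = n3 OR n2 = 0 OR 0 = 0
n5 = n1 NAND n4 = 1 NAND 0 = 1
n6 = in2 XOR n5 = 1 XOR 1 = 0
n7 = n6 OR in4 = 0 OR 1 = 1
n8 = n7 AND in3 = 1 AND 0 = 0
n9 = n2 OR n8 = 0 OR 0 = 0
n10 = NOT n9 = NOT 0 = 1
So n10 = 1 as required.

in0=1, in1=1, in2=1, in3=0, in4=1, in5=1, in6=1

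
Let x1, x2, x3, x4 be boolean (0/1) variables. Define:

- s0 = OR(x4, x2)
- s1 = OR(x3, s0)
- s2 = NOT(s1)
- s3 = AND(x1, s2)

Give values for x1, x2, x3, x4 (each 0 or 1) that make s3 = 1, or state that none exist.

x1=1, x2=0, x3=0, x4=0

s3 = AND(x1, s2) must be 1, so both x1 = 1 and s2 = 1.
Check with x1=1, x2=0, x3=0, x4=0:
s0 = OR(x4, x2) = OR(0, 0) = 0
s1 = OR(x3, s0) = OR(0, 0) = 0
s2 = NOT(s1) = NOT 0 = 1
s3 = AND(x1, s2) = AND(1, 1) = 1
So s3 = 1 as required.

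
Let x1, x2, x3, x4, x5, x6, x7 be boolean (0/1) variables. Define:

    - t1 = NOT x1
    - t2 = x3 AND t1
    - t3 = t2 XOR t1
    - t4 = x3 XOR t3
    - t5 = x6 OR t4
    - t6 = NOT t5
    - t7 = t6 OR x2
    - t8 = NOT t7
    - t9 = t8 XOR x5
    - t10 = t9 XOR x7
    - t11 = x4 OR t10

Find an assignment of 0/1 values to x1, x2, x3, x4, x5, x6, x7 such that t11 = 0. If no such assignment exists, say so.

t11 = x4 OR t10 must be 0, so both x4 = 0 and t10 = 0.
Check with x1=0 x2=1 x3=1 x4=0 x5=1 x6=0 x7=1:
t1 = NOT x1 = NOT 0 = 1
t2 = x3 AND t1 = 1 AND 1 = 1
t3 = t2 XOR t1 = 1 XOR 1 = 0
t4 = x3 XOR t3 = 1 XOR 0 = 1
t5 = x6 OR t4 = 0 OR 1 = 1
t6 = NOT t5 = NOT 1 = 0
t7 = t6 OR x2 = 0 OR 1 = 1
t8 = NOT t7 = NOT 1 = 0
t9 = t8 XOR x5 = 0 XOR 1 = 1
t10 = t9 XOR x7 = 1 XOR 1 = 0
t11 = x4 OR t10 = 0 OR 0 = 0
So t11 = 0 as required.

x1=0 x2=1 x3=1 x4=0 x5=1 x6=0 x7=1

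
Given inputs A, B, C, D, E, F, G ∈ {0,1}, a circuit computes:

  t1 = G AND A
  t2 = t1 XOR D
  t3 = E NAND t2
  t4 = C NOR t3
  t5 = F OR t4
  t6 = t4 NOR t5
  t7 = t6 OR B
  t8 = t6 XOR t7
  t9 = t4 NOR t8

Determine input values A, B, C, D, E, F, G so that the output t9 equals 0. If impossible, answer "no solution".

Check with A=0 B=1 C=1 D=0 E=1 F=1 G=1:
t1 = G AND A = 1 AND 0 = 0
t2 = t1 XOR D = 0 XOR 0 = 0
t3 = E NAND t2 = 1 NAND 0 = 1
t4 = C NOR t3 = 1 NOR 1 = 0
t5 = F OR t4 = 1 OR 0 = 1
t6 = t4 NOR t5 = 0 NOR 1 = 0
t7 = t6 OR B = 0 OR 1 = 1
t8 = t6 XOR t7 = 0 XOR 1 = 1
t9 = t4 NOR t8 = 0 NOR 1 = 0
So t9 = 0 as required.

A=0 B=1 C=1 D=0 E=1 F=1 G=1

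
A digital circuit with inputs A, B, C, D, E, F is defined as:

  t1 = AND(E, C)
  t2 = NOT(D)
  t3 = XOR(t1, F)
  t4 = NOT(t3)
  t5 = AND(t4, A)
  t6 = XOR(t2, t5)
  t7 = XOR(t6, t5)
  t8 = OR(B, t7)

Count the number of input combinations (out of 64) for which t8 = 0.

16

t8 = OR(B, t7) must be 0, so both B = 0 and t7 = 0.
t7 = XOR(t6, t5) must be 0, so t6 and t5 are equal.
Enumerating the 64 input combinations, 16 give t8 = 0 and 48 give t8 = 1.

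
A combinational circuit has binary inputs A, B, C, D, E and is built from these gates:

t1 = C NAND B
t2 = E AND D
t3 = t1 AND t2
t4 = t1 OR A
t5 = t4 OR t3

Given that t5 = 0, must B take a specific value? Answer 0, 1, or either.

t5 = t4 OR t3 must be 0, so both t4 = 0 and t3 = 0.
Every assignment with t5 = 0 has B = 1; there are 4 such assignment(s).
  A=0, B=1, C=1, D=0, E=0
  A=0, B=1, C=1, D=0, E=1
  A=0, B=1, C=1, D=1, E=0
  A=0, B=1, C=1, D=1, E=1

1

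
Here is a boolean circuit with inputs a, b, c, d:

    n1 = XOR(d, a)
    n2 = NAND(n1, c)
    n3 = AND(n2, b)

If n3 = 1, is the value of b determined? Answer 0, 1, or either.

n3 = AND(n2, b) must be 1, so both n2 = 1 and b = 1.
n2 = NAND(n1, c) must be 1, so at least one of n1, c is 0.
Every assignment with n3 = 1 has b = 1; there are 6 such assignment(s).

1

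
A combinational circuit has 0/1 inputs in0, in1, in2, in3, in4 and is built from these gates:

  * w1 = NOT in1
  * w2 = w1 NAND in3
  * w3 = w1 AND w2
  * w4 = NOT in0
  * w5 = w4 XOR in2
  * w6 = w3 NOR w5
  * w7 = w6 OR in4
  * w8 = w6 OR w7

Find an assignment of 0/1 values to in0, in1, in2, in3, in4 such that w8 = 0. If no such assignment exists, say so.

w8 = w6 OR w7 must be 0, so both w6 = 0 and w7 = 0.
w6 = w3 NOR w5 must be 0, so at least one of w3, w5 is 1.
w7 = w6 OR in4 must be 0, so both w6 = 0 and in4 = 0.
Check with in0=0, in1=1, in2=0, in3=1, in4=0:
w1 = NOT in1 = NOT 1 = 0
w2 = w1 NAND in3 = 0 NAND 1 = 1
w3 = w1 AND w2 = 0 AND 1 = 0
w4 = NOT in0 = NOT 0 = 1
w5 = w4 XOR in2 = 1 XOR 0 = 1
w6 = w3 NOR w5 = 0 NOR 1 = 0
w7 = w6 OR in4 = 0 OR 0 = 0
w8 = w6 OR w7 = 0 OR 0 = 0
So w8 = 0 as required.

in0=0, in1=1, in2=0, in3=1, in4=0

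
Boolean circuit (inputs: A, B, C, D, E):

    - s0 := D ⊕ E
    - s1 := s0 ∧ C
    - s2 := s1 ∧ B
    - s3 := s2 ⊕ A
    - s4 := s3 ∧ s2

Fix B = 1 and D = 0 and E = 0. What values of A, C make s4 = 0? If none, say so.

A=0, C=1

s4 = s3 ∧ s2 must be 0, so at least one of s3, s2 is 0.
Check with B = 1 and D = 0 and E = 0 and A=0, C=1:
s0 = D ⊕ E = 0 ⊕ 0 = 0
s1 = s0 ∧ C = 0 ∧ 1 = 0
s2 = s1 ∧ B = 0 ∧ 1 = 0
s3 = s2 ⊕ A = 0 ⊕ 0 = 0
s4 = s3 ∧ s2 = 0 ∧ 0 = 0
So s4 = 0.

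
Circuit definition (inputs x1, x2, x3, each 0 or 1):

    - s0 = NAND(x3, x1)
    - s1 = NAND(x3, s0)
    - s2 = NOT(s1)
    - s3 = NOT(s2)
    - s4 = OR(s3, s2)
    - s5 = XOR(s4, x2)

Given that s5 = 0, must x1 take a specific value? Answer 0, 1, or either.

either

Both values of x1 occur among assignments with s5 = 0:
  x1=0: x1=0, x2=1, x3=0
  x1=1: x1=1, x2=1, x3=0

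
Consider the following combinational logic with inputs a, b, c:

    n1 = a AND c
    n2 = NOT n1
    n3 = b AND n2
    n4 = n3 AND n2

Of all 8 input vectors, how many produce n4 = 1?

3

n4 = n3 AND n2 must be 1, so both n3 = 1 and n2 = 1.
Satisfying assignments:
  a=0, b=1, c=0
  a=0, b=1, c=1
  a=1, b=1, c=0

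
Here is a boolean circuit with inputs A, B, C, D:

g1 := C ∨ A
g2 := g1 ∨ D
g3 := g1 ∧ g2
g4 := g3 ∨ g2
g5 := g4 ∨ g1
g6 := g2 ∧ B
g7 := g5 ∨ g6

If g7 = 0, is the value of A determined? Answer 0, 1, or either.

0

g7 = g5 ∨ g6 must be 0, so both g5 = 0 and g6 = 0.
g5 = g4 ∨ g1 must be 0, so both g4 = 0 and g1 = 0.
Every assignment with g7 = 0 has A = 0; there are 2 such assignment(s).
  A=0, B=0, C=0, D=0
  A=0, B=1, C=0, D=0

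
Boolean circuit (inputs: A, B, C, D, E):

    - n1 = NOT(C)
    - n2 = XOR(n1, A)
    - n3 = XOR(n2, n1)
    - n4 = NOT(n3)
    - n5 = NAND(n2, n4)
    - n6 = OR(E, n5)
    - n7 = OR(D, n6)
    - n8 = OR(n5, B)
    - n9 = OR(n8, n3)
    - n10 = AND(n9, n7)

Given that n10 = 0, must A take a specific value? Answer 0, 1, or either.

0

n10 = AND(n9, n7) must be 0, so at least one of n9, n7 is 0.
Every assignment with n10 = 0 has A = 0; there are 5 such assignment(s).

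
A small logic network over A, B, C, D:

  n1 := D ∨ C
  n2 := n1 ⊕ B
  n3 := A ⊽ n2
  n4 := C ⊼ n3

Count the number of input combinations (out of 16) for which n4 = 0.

2

n4 = C ⊼ n3 must be 0, so both C = 1 and n3 = 1.
n3 = A ⊽ n2 must be 1, so both A = 0 and n2 = 0.
n2 = n1 ⊕ B must be 0, so n1 and B are equal.
Satisfying assignments:
  A=0, B=1, C=1, D=0
  A=0, B=1, C=1, D=1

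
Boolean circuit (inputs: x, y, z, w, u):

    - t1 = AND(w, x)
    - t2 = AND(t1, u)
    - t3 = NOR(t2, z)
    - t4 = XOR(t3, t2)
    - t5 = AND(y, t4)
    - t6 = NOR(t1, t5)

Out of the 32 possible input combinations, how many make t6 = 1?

t6 = NOR(t1, t5) must be 1, so both t1 = 0 and t5 = 0.
t1 = AND(w, x) must be 0, so at least one of w, x is 0.
t5 = AND(y, t4) must be 0, so at least one of y, t4 is 0.
Enumerating the 32 input combinations, 18 give t6 = 1 and 14 give t6 = 0.

18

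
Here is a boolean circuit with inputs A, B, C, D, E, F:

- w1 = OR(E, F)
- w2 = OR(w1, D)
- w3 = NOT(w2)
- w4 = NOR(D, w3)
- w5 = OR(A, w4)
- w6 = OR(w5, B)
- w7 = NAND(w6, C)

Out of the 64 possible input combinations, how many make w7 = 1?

37

w7 = NAND(w6, C) must be 1, so at least one of w6, C is 0.
Enumerating the 64 input combinations, 37 give w7 = 1 and 27 give w7 = 0.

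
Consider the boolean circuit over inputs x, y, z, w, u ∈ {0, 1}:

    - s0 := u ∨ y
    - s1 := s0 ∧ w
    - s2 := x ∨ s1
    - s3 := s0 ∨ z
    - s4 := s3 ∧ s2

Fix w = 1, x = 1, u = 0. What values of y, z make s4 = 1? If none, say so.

s4 = s3 ∧ s2 must be 1, so both s3 = 1 and s2 = 1.
s3 = s0 ∨ z must be 1, so at least one of s0, z is 1.
Check with w = 1, x = 1, u = 0 and y=1, z=1:
s0 = u ∨ y = 0 ∨ 1 = 1
s1 = s0 ∧ w = 1 ∧ 1 = 1
s2 = x ∨ s1 = 1 ∨ 1 = 1
s3 = s0 ∨ z = 1 ∨ 1 = 1
s4 = s3 ∧ s2 = 1 ∧ 1 = 1
So s4 = 1.

y=1, z=1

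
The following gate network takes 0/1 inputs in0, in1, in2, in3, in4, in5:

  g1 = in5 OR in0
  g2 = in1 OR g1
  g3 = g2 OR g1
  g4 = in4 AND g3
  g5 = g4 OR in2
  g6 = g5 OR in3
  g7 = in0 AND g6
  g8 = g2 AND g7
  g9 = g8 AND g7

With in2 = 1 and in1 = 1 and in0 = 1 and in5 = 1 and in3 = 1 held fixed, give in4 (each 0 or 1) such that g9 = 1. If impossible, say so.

in4=1

Check with in2 = 1 and in1 = 1 and in0 = 1 and in5 = 1 and in3 = 1 and in4=1:
g1 = in5 OR in0 = 1 OR 1 = 1
g2 = in1 OR g1 = 1 OR 1 = 1
g3 = g2 OR g1 = 1 OR 1 = 1
g4 = in4 AND g3 = 1 AND 1 = 1
g5 = g4 OR in2 = 1 OR 1 = 1
g6 = g5 OR in3 = 1 OR 1 = 1
g7 = in0 AND g6 = 1 AND 1 = 1
g8 = g2 AND g7 = 1 AND 1 = 1
g9 = g8 AND g7 = 1 AND 1 = 1
So g9 = 1.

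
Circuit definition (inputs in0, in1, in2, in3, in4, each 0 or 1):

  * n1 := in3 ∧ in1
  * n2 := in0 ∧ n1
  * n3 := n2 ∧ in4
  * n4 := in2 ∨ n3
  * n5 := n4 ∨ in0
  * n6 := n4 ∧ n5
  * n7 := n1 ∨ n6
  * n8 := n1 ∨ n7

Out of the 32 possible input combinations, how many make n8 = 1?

20

n8 = n1 ∨ n7 must be 1, so at least one of n1, n7 is 1.
Enumerating the 32 input combinations, 20 give n8 = 1 and 12 give n8 = 0.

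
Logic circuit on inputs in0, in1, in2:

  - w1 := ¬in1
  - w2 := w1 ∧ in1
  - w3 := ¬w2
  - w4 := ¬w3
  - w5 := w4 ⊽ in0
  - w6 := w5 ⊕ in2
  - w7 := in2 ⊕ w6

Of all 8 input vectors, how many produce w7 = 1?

4

w7 = in2 ⊕ w6 must be 1, so in2 and w6 differ.
Enumerating the 8 input combinations, 4 give w7 = 1 and 4 give w7 = 0.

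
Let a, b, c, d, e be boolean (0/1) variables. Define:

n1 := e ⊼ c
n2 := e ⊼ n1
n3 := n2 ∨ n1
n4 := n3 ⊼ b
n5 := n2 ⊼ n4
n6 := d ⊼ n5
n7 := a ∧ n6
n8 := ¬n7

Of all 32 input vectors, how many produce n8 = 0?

n8 = ¬n7 must be 0, so n7 = 1.
n7 = a ∧ n6 must be 1, so both a = 1 and n6 = 1.
Enumerating the 32 input combinations, 11 give n8 = 0 and 21 give n8 = 1.

11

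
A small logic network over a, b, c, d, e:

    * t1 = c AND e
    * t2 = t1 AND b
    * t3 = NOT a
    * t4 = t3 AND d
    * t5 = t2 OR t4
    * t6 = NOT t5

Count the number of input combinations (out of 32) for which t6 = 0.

t6 = NOT t5 must be 0, so t5 = 1.
t5 = t2 OR t4 must be 1, so at least one of t2, t4 is 1.
Enumerating the 32 input combinations, 11 give t6 = 0 and 21 give t6 = 1.

11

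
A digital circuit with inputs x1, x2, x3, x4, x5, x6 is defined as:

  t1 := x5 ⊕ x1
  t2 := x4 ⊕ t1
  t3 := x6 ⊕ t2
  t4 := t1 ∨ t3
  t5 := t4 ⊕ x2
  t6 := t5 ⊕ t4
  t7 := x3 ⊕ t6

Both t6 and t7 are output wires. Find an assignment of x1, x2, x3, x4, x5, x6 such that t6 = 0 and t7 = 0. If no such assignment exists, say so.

Check with x1=0, x2=0, x3=0, x4=1, x5=0, x6=0:
t1 = x5 ⊕ x1 = 0 ⊕ 0 = 0
t2 = x4 ⊕ t1 = 1 ⊕ 0 = 1
t3 = x6 ⊕ t2 = 0 ⊕ 1 = 1
t4 = t1 ∨ t3 = 0 ∨ 1 = 1
t5 = t4 ⊕ x2 = 1 ⊕ 0 = 1
t6 = t5 ⊕ t4 = 1 ⊕ 1 = 0
t7 = x3 ⊕ t6 = 0 ⊕ 0 = 0
So t6 = 0 and t7 = 0.

x1=0, x2=0, x3=0, x4=1, x5=0, x6=0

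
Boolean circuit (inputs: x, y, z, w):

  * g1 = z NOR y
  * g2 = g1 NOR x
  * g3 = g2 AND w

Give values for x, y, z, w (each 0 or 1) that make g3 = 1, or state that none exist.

g3 = g2 AND w must be 1, so both g2 = 1 and w = 1.
g2 = g1 NOR x must be 1, so both g1 = 0 and x = 0.
Check with x=0, y=0, z=1, w=1:
g1 = z NOR y = 1 NOR 0 = 0
g2 = g1 NOR x = 0 NOR 0 = 1
g3 = g2 AND w = 1 AND 1 = 1
So g3 = 1 as required.

x=0, y=0, z=1, w=1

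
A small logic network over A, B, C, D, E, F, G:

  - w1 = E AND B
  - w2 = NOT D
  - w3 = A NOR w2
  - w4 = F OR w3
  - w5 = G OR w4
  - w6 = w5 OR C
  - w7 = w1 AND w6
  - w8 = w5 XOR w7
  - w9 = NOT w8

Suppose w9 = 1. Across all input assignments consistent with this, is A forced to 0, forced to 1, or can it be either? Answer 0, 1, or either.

either

Both values of A occur among assignments with w9 = 1:
  A=0: A=0, B=0, C=0, D=0, E=0, F=0, G=0
  A=1: A=1, B=0, C=0, D=0, E=0, F=0, G=0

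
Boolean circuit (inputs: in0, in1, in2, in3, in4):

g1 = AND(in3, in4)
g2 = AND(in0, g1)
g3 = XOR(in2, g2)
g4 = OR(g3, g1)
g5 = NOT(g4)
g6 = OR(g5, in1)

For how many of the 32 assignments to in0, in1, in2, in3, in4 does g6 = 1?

g6 = OR(g5, in1) must be 1, so at least one of g5, in1 is 1.
Enumerating the 32 input combinations, 22 give g6 = 1 and 10 give g6 = 0.

22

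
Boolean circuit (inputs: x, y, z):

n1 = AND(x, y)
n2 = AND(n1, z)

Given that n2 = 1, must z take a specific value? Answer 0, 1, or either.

1

n2 = AND(n1, z) must be 1, so both n1 = 1 and z = 1.
n1 = AND(x, y) must be 1, so both x = 1 and y = 1.
Every assignment with n2 = 1 has z = 1; there are 1 such assignment(s).
  x=1, y=1, z=1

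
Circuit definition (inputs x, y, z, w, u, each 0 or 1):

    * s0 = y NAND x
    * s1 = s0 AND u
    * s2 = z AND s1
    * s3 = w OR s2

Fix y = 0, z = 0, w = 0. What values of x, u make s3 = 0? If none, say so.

s3 = w OR s2 must be 0, so both w = 0 and s2 = 0.
s2 = z AND s1 must be 0, so at least one of z, s1 is 0.
Check with y = 0, z = 0, w = 0 and x=0, u=0:
s0 = y NAND x = 0 NAND 0 = 1
s1 = s0 AND u = 1 AND 0 = 0
s2 = z AND s1 = 0 AND 0 = 0
s3 = w OR s2 = 0 OR 0 = 0
So s3 = 0.

x=0, u=0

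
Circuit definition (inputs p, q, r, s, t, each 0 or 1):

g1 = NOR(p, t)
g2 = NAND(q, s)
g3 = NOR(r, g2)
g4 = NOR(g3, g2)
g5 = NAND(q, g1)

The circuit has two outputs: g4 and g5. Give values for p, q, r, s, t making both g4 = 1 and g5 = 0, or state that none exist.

p=0 q=1 r=1 s=1 t=0

Check with p=0 q=1 r=1 s=1 t=0:
g1 = NOR(p, t) = NOR(0, 0) = 1
g2 = NAND(q, s) = NAND(1, 1) = 0
g3 = NOR(r, g2) = NOR(1, 0) = 0
g4 = NOR(g3, g2) = NOR(0, 0) = 1
g5 = NAND(q, g1) = NAND(1, 1) = 0
So g4 = 1 and g5 = 0.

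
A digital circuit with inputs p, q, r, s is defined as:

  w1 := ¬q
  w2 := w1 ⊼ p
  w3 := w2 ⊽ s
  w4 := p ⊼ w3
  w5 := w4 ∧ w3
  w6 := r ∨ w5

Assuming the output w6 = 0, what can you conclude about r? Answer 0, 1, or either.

0

w6 = r ∨ w5 must be 0, so both r = 0 and w5 = 0.
w5 = w4 ∧ w3 must be 0, so at least one of w4, w3 is 0.
Every assignment with w6 = 0 has r = 0; there are 8 such assignment(s).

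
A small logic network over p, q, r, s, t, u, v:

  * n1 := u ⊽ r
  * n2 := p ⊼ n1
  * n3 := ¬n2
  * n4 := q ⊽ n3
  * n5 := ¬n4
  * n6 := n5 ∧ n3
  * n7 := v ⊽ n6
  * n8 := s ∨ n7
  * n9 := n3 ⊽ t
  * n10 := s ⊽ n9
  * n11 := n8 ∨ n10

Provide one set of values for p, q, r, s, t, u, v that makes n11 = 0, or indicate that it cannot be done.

n11 = n8 ∨ n10 must be 0, so both n8 = 0 and n10 = 0.
n8 = s ∨ n7 must be 0, so both s = 0 and n7 = 0.
Check with p=0, q=0, r=1, s=0, t=0, u=0, v=1:
n1 = u ⊽ r = 0 ⊽ 1 = 0
n2 = p ⊼ n1 = 0 ⊼ 0 = 1
n3 = ¬n2 = ¬1 = 0
n4 = q ⊽ n3 = 0 ⊽ 0 = 1
n5 = ¬n4 = ¬1 = 0
n6 = n5 ∧ n3 = 0 ∧ 0 = 0
n7 = v ⊽ n6 = 1 ⊽ 0 = 0
n8 = s ∨ n7 = 0 ∨ 0 = 0
n9 = n3 ⊽ t = 0 ⊽ 0 = 1
n10 = s ⊽ n9 = 0 ⊽ 1 = 0
n11 = n8 ∨ n10 = 0 ∨ 0 = 0
So n11 = 0 as required.

p=0, q=0, r=1, s=0, t=0, u=0, v=1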